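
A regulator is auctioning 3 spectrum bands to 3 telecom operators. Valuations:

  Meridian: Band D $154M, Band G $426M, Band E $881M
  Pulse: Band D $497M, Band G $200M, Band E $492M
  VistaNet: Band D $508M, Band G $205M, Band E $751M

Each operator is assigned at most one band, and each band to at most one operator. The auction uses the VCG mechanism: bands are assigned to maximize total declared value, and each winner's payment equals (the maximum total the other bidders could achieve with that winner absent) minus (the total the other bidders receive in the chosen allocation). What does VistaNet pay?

Efficient allocation: Meridian→Band G ($426M), Pulse→Band D ($497M), VistaNet→Band E ($751M); total welfare W = $1674M.
VistaNet receives Band E at value $751M, so the others get W − 751 = $923M.
Without VistaNet: best allocation of the remaining 2 bidders over all 3 bands is Meridian→Band E ($881M), Pulse→Band D ($497M), total $1378M.
VCG payment = (others' best without VistaNet) − (others' welfare with VistaNet) = 1378 − 923 = $455M.

VistaNet pays $455M.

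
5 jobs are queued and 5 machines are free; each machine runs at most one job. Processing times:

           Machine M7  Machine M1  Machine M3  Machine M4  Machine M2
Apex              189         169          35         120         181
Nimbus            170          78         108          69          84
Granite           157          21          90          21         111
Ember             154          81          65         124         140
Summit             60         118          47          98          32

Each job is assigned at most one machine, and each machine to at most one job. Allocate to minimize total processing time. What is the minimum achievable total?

Minimum total: 281 min

This is a one-to-one assignment (minimum-cost bipartite matching).
Optimal: Apex→Machine M3 (35 min), Nimbus→Machine M2 (84 min), Granite→Machine M4 (21 min), Ember→Machine M1 (81 min), Summit→Machine M7 (60 min) — total 35+84+21+81+60 = 281 min.
Min-entry greedy (repeatedly take the single cheapest remaining cell) gives 311 min, worse by 30.
Swapping Summit↔Nimbus (Summit→Machine M2 32 min, Nimbus→Machine M7 170 min) adds 58.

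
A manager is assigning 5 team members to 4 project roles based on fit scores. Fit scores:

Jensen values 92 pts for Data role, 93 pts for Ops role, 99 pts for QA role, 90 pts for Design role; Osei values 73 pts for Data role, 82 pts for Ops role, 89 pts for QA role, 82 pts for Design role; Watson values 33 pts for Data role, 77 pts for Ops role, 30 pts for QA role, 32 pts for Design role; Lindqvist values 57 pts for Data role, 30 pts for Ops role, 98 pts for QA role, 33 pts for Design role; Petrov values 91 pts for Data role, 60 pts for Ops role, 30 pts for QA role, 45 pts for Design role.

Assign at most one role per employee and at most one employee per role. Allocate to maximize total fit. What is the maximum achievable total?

Treat this as an assignment problem: match each employee to one role.
Optimal: Petrov→Data role (91 pts), Jensen→Ops role (93 pts), Lindqvist→QA role (98 pts), Osei→Design role (82 pts) — total 91+93+98+82 = 364 pts.
Row-greedy (each employee in turn takes its best remaining role) gives 247 pts, worse by 117.

Max total: 364 pts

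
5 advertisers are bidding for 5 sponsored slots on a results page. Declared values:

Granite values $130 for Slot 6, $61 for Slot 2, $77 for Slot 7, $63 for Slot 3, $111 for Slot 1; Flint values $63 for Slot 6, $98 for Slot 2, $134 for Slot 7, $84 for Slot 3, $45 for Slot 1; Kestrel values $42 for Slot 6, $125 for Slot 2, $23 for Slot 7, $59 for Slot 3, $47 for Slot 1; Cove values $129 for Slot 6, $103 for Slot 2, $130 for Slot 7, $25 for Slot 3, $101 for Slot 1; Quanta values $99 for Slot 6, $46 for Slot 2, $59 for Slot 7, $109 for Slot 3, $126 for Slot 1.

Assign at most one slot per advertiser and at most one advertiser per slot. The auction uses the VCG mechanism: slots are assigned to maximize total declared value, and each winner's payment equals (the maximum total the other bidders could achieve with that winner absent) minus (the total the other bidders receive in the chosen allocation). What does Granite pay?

Efficient allocation: Granite→Slot 1 ($111), Flint→Slot 7 ($134), Kestrel→Slot 2 ($125), Cove→Slot 6 ($129), Quanta→Slot 3 ($109); total welfare W = $608.
Granite receives Slot 1 at value $111, so the others get W − 111 = $497.
Without Granite: best allocation of the remaining 4 bidders over all 5 slots is Flint→Slot 7 ($134), Kestrel→Slot 2 ($125), Cove→Slot 6 ($129), Quanta→Slot 1 ($126), total $514.
VCG payment = (others' best without Granite) − (others' welfare with Granite) = 514 − 497 = $17.

Granite pays $17.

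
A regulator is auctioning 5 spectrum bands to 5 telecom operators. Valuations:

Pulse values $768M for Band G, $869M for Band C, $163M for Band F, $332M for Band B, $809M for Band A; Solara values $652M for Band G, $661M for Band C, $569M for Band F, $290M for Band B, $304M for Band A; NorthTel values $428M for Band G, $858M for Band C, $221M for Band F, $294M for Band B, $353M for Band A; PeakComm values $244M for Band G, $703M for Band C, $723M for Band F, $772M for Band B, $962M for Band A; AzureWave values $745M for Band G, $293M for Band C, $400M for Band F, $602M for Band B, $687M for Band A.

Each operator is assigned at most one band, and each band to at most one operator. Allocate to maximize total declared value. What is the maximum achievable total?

Optimal: Pulse→Band G ($768M), Solara→Band F ($569M), NorthTel→Band C ($858M), PeakComm→Band A ($962M), AzureWave→Band B ($602M) — total 768+569+858+962+602 = $3759M.
Column-greedy (each band in turn goes to its best remaining operator) gives $3255M, worse by 504.
No other one-to-one assignment exceeds $3759M.

Max total: $3759M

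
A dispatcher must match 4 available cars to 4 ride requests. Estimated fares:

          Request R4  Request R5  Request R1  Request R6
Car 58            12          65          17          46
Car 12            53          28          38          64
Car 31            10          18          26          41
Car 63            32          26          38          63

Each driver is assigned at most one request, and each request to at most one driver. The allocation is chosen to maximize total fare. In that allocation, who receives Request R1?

Optimal: Car 58→Request R5 ($65), Car 12→Request R4 ($53), Car 31→Request R1 ($26), Car 63→Request R6 ($63) — total 65+53+26+63 = $207.
Row-greedy (each driver in turn takes its best remaining request) gives $187, worse by 20.
Next-best assignment: Car 58→Request R5, Car 12→Request R4, Car 31→Request R6, Car 63→Request R1 = $197.
Swapping Car 58↔Car 12 (Car 58→Request R4 $12, Car 12→Request R5 $28) loses 78.
Car 31's own top request is Request R6 ($41), but forcing Car 31→Request R6 and reassigning the rest optimally gives only $197 — worse by 10.

Car 31 receives Request R1.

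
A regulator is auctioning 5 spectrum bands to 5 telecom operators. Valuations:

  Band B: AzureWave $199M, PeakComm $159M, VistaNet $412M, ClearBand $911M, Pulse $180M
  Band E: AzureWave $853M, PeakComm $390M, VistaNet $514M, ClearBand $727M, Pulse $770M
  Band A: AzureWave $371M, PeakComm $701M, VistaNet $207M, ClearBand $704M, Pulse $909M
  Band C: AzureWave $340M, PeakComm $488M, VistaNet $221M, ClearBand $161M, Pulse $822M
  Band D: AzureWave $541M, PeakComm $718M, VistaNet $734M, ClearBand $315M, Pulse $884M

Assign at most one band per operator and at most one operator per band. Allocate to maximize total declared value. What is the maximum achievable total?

Maximum total: $4021M

Treat this as an assignment problem: match each operator to one band.
Optimal: AzureWave→Band E ($853M), PeakComm→Band A ($701M), VistaNet→Band D ($734M), ClearBand→Band B ($911M), Pulse→Band C ($822M) — total 853+701+734+911+822 = $4021M.
Max-entry greedy (repeatedly take the single best remaining cell) gives $3895M, worse by 126.
Next-best assignment: AzureWave→Band E, PeakComm→Band C, VistaNet→Band D, ClearBand→Band B, Pulse→Band A = $3895M.
Swapping VistaNet↔AzureWave (VistaNet→Band E $514M, AzureWave→Band D $541M) loses 532.
Every other assignment is strictly worse.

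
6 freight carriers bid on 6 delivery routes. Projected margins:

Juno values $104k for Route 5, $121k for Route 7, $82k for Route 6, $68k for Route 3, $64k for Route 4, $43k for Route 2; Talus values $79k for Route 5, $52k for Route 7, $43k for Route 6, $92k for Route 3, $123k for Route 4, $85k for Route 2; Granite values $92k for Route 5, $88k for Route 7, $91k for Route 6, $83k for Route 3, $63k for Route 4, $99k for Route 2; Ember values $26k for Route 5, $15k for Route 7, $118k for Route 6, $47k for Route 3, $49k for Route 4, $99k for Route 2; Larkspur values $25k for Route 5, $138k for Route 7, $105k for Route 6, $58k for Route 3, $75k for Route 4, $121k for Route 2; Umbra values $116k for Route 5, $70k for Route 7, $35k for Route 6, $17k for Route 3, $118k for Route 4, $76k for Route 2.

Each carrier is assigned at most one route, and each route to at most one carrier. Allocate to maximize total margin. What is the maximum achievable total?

Optimal: Juno→Route 7 ($121k), Talus→Route 4 ($123k), Granite→Route 3 ($83k), Ember→Route 6 ($118k), Larkspur→Route 2 ($121k), Umbra→Route 5 ($116k) — total 121+123+83+118+121+116 = $682k.
Column-greedy (each route in turn goes to its best remaining carrier) gives $627k, worse by 55.

Maximum total: $682k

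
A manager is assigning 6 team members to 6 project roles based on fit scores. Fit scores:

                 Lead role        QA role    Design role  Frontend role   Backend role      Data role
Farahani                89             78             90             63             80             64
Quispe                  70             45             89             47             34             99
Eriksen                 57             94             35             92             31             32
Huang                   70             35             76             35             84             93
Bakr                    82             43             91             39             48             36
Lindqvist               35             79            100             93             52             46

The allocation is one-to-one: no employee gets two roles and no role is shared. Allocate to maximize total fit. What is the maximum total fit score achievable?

Max total: 550 pts

Optimal: Farahani→Lead role (89 pts), Quispe→Data role (99 pts), Eriksen→QA role (94 pts), Huang→Backend role (84 pts), Bakr→Design role (91 pts), Lindqvist→Frontend role (93 pts) — total 89+99+94+84+91+93 = 550 pts.
Column-greedy (each role in turn goes to its best remaining employee) gives 450 pts, worse by 100.
Next-best assignment: Farahani→Design role, Quispe→Data role, Eriksen→QA role, Huang→Backend role, Bakr→Lead role, Lindqvist→Frontend role = 542 pts.
No other one-to-one assignment exceeds 550 pts.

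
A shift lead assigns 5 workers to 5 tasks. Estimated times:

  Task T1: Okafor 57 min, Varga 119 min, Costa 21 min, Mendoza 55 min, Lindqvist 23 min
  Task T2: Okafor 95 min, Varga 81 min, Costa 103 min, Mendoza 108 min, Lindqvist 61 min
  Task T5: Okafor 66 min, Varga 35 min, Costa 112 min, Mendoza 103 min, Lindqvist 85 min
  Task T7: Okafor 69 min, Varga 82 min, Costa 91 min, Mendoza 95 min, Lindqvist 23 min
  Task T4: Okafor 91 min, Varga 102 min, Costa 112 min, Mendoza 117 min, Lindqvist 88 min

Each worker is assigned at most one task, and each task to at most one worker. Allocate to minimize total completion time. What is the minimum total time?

Optimal: Okafor→Task T4 (91 min), Varga→Task T5 (35 min), Costa→Task T1 (21 min), Mendoza→Task T2 (108 min), Lindqvist→Task T7 (23 min) — total 91+35+21+108+23 = 278 min.
Column-greedy (each task in turn goes to its cheapest remaining worker) gives 303 min, worse by 25.
Next-best assignment: Okafor→Task T2, Varga→Task T5, Costa→Task T1, Mendoza→Task T4, Lindqvist→Task T7 = 291 min.
Every other assignment is strictly worse.

Minimum total: 278 min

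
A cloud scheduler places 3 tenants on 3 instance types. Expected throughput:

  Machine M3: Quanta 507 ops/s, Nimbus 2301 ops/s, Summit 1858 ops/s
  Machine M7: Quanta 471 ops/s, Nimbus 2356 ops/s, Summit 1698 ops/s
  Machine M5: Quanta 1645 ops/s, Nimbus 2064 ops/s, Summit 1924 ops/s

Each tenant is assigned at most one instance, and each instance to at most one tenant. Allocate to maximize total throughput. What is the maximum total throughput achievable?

Maximum total: 5859 ops/s

Optimal: Quanta→Machine M5 (1645 ops/s), Nimbus→Machine M7 (2356 ops/s), Summit→Machine M3 (1858 ops/s) — total 1645+2356+1858 = 5859 ops/s.
Column-greedy (each instance in turn goes to its best remaining tenant) gives 5644 ops/s, worse by 215.
No other one-to-one assignment exceeds 5859 ops/s.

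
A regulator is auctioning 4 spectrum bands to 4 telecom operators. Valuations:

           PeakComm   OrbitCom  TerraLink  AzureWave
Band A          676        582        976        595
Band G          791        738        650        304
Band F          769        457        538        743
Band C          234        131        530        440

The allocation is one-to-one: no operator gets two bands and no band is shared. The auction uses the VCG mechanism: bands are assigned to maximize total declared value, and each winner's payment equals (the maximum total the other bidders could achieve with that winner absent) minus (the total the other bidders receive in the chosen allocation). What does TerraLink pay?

TerraLink pays $210M.

Efficient allocation: PeakComm→Band F ($769M), OrbitCom→Band G ($738M), TerraLink→Band A ($976M), AzureWave→Band C ($440M); total welfare W = $2923M.
TerraLink receives Band A at value $976M, so the others get W − 976 = $1947M.
Without TerraLink: best allocation of the remaining 3 bidders over all 4 bands is PeakComm→Band A ($676M), OrbitCom→Band G ($738M), AzureWave→Band F ($743M), total $2157M.
VCG payment = (others' best without TerraLink) − (others' welfare with TerraLink) = 2157 − 1947 = $210M.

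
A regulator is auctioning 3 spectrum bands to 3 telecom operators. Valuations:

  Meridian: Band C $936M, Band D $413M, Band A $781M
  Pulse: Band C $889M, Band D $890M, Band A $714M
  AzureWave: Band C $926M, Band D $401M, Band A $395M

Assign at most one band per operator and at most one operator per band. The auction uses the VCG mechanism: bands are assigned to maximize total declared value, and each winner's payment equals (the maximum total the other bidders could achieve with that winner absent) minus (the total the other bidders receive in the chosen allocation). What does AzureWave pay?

Efficient allocation: Meridian→Band A ($781M), Pulse→Band D ($890M), AzureWave→Band C ($926M); total welfare W = $2597M.
AzureWave receives Band C at value $926M, so the others get W − 926 = $1671M.
Without AzureWave: best allocation of the remaining 2 bidders over all 3 bands is Meridian→Band C ($936M), Pulse→Band D ($890M), total $1826M.
VCG payment = (others' best without AzureWave) − (others' welfare with AzureWave) = 1826 − 1671 = $155M.

AzureWave pays $155M.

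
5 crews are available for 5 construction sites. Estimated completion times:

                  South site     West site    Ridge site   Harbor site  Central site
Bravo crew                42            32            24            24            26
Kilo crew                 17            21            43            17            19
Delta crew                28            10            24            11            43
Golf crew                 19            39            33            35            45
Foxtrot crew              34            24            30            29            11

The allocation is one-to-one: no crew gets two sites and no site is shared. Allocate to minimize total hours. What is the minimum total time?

Minimum total: 81 hours

This is a one-to-one assignment (minimum-cost bipartite matching).
Optimal: Bravo crew→Ridge site (24 hours), Kilo crew→Harbor site (17 hours), Delta crew→West site (10 hours), Golf crew→South site (19 hours), Foxtrot crew→Central site (11 hours) — total 24+17+10+19+11 = 81 hours.
Checked against all permutations: 81 hours is optimal.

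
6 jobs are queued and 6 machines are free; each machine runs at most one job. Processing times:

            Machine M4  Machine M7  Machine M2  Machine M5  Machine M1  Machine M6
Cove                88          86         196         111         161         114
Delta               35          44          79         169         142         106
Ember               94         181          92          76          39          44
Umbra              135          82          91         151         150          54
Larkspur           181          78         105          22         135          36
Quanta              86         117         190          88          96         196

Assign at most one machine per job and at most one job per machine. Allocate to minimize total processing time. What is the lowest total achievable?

Optimal: Cove→Machine M7 (86 min), Delta→Machine M2 (79 min), Ember→Machine M1 (39 min), Umbra→Machine M6 (54 min), Larkspur→Machine M5 (22 min), Quanta→Machine M4 (86 min) — total 86+79+39+54+22+86 = 366 min.
Row-greedy (each job in turn takes its cheapest remaining machine) gives 426 min, worse by 60.
Swapping Umbra↔Quanta (Umbra→Machine M4 135 min, Quanta→Machine M6 196 min) adds 191.
No other one-to-one assignment undercuts 366 min.

Minimum total: 366 min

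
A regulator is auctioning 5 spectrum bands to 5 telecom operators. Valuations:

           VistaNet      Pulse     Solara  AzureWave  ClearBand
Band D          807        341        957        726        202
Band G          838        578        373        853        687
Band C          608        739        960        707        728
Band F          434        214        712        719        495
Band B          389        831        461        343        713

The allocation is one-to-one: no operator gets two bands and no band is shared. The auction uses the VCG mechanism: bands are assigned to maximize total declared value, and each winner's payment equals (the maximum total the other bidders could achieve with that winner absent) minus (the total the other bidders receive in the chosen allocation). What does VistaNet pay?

VistaNet pays $134M.

Efficient allocation: VistaNet→Band G ($838M), Pulse→Band B ($831M), Solara→Band D ($957M), AzureWave→Band F ($719M), ClearBand→Band C ($728M); total welfare W = $4073M.
VistaNet receives Band G at value $838M, so the others get W − 838 = $3235M.
Without VistaNet: best allocation of the remaining 4 bidders over all 5 bands is Pulse→Band B ($831M), Solara→Band D ($957M), AzureWave→Band G ($853M), ClearBand→Band C ($728M), total $3369M.
VCG payment = (others' best without VistaNet) − (others' welfare with VistaNet) = 3369 − 3235 = $134M.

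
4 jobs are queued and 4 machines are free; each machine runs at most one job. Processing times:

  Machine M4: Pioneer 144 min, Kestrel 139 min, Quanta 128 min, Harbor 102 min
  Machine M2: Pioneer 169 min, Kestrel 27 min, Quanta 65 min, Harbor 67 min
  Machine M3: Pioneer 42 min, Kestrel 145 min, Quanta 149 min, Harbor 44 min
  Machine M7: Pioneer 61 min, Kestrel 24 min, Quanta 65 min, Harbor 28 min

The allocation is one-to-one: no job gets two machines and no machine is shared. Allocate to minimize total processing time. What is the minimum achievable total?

Minimum total: 225 min

Optimal: Pioneer→Machine M3 (42 min), Kestrel→Machine M2 (27 min), Quanta→Machine M4 (128 min), Harbor→Machine M7 (28 min) — total 42+27+128+28 = 225 min.
Swapping Harbor↔Quanta (Harbor→Machine M4 102 min, Quanta→Machine M7 65 min) adds 11.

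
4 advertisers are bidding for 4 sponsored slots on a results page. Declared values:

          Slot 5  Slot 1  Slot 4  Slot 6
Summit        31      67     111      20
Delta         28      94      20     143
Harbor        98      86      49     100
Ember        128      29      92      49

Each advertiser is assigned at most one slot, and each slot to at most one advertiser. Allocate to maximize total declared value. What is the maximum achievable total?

Max total: $468

Optimal: Summit→Slot 4 ($111), Delta→Slot 6 ($143), Harbor→Slot 1 ($86), Ember→Slot 5 ($128) — total 111+143+86+128 = $468.
Column-greedy (each slot in turn goes to its best remaining advertiser) gives $433, worse by 35.
Next-best assignment: Summit→Slot 4, Delta→Slot 1, Harbor→Slot 6, Ember→Slot 5 = $433.
Swapping Harbor↔Ember (Harbor→Slot 5 $98, Ember→Slot 1 $29) loses 87.
No other one-to-one assignment exceeds $468.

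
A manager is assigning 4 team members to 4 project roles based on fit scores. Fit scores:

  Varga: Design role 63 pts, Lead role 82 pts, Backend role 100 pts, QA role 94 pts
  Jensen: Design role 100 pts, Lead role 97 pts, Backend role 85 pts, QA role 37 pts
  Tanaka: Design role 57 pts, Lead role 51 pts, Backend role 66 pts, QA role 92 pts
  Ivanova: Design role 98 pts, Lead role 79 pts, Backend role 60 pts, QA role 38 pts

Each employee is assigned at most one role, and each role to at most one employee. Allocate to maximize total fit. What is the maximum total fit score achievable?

Treat this as an assignment problem: match each employee to one role.
Optimal: Varga→Backend role (100 pts), Jensen→Lead role (97 pts), Tanaka→QA role (92 pts), Ivanova→Design role (98 pts) — total 100+97+92+98 = 387 pts.
Column-greedy (each role in turn goes to its best remaining employee) gives 286 pts, worse by 101.

Maximum total: 387 pts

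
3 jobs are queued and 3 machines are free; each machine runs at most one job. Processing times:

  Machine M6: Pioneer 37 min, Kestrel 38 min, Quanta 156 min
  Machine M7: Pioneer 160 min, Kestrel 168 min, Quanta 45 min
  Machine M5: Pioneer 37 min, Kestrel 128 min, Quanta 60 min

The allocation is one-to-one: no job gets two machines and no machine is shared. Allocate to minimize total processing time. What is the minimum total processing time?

Minimum total: 120 min

Optimal: Pioneer→Machine M5 (37 min), Kestrel→Machine M6 (38 min), Quanta→Machine M7 (45 min) — total 37+38+45 = 120 min.
Row-greedy (each job in turn takes its cheapest remaining machine) gives 210 min, worse by 90.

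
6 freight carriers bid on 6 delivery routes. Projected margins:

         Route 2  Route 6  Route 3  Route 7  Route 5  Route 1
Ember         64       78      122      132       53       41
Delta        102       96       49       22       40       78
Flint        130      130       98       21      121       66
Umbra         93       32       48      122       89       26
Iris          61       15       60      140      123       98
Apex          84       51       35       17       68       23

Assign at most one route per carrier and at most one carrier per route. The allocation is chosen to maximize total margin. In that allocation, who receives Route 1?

Delta receives Route 1.

Optimal: Ember→Route 3 ($122k), Delta→Route 1 ($78k), Flint→Route 6 ($130k), Umbra→Route 7 ($122k), Iris→Route 5 ($123k), Apex→Route 2 ($84k) — total 122+78+130+122+123+84 = $659k.
Column-greedy (each route in turn goes to its best remaining carrier) gives $600k, worse by 59.
Swapping Delta↔Umbra (Delta→Route 7 $22k, Umbra→Route 1 $26k) loses 152.
Delta's own top route is Route 2 ($102k), but forcing Delta→Route 2 and reassigning the rest optimally gives only $642k — worse by 17.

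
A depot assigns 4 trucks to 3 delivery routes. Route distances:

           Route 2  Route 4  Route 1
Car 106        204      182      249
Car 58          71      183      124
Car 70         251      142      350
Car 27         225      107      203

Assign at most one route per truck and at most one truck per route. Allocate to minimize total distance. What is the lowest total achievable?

Min total: 416 km

This is a one-to-one assignment (minimum-cost bipartite matching).
Optimal: Car 58→Route 2 (71 km), Car 70→Route 4 (142 km), Car 27→Route 1 (203 km) — total 71+142+203 = 416 km.
Column-greedy (each route in turn goes to its cheapest remaining truck) gives 427 km, worse by 11.
Next-best assignment: Car 58→Route 2, Car 27→Route 4, Car 106→Route 1 = 427 km.
No other one-to-one assignment undercuts 416 km.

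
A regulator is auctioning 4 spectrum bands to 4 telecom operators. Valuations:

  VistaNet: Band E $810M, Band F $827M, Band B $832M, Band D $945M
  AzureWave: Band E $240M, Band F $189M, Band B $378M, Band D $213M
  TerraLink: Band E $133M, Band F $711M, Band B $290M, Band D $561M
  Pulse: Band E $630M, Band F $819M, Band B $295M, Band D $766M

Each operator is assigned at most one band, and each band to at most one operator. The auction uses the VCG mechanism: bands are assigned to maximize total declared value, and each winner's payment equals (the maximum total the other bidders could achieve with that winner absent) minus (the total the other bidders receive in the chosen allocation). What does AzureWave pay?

AzureWave pays $22M.

Efficient allocation: VistaNet→Band E ($810M), AzureWave→Band B ($378M), TerraLink→Band F ($711M), Pulse→Band D ($766M); total welfare W = $2665M.
AzureWave receives Band B at value $378M, so the others get W − 378 = $2287M.
Without AzureWave: best allocation of the remaining 3 bidders over all 4 bands is VistaNet→Band B ($832M), TerraLink→Band F ($711M), Pulse→Band D ($766M), total $2309M.
VCG payment = (others' best without AzureWave) − (others' welfare with AzureWave) = 2309 − 2287 = $22M.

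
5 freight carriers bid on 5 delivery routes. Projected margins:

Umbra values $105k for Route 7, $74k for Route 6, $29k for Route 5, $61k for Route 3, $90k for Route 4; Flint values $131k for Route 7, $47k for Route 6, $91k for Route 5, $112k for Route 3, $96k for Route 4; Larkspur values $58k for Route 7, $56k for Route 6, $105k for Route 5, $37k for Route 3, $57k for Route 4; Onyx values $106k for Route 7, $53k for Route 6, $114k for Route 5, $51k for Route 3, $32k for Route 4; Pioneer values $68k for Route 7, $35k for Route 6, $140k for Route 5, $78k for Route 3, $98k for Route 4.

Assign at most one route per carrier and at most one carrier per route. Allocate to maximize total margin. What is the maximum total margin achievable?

Maximum total: $504k

Optimal: Umbra→Route 4 ($90k), Flint→Route 3 ($112k), Larkspur→Route 6 ($56k), Onyx→Route 7 ($106k), Pioneer→Route 5 ($140k) — total 90+112+56+106+140 = $504k.
Swapping Larkspur↔Pioneer (Larkspur→Route 5 $105k, Pioneer→Route 6 $35k) loses 56.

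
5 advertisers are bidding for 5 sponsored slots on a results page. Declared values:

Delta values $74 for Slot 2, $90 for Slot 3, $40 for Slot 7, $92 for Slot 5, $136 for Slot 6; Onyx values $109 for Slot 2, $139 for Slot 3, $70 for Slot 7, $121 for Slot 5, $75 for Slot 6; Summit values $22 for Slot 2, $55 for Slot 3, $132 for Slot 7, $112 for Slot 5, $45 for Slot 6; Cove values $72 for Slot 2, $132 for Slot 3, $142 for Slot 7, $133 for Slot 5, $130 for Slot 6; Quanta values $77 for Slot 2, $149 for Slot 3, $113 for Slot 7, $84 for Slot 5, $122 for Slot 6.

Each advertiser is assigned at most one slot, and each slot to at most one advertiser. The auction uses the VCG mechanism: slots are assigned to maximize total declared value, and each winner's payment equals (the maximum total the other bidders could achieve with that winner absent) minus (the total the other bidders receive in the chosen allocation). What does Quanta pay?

Quanta pays $30.

Efficient allocation: Delta→Slot 6 ($136), Onyx→Slot 2 ($109), Summit→Slot 7 ($132), Cove→Slot 5 ($133), Quanta→Slot 3 ($149); total welfare W = $659.
Quanta receives Slot 3 at value $149, so the others get W − 149 = $510.
Without Quanta: best allocation of the remaining 4 bidders over all 5 slots is Delta→Slot 6 ($136), Onyx→Slot 3 ($139), Summit→Slot 7 ($132), Cove→Slot 5 ($133), total $540.
VCG payment = (others' best without Quanta) − (others' welfare with Quanta) = 540 − 510 = $30.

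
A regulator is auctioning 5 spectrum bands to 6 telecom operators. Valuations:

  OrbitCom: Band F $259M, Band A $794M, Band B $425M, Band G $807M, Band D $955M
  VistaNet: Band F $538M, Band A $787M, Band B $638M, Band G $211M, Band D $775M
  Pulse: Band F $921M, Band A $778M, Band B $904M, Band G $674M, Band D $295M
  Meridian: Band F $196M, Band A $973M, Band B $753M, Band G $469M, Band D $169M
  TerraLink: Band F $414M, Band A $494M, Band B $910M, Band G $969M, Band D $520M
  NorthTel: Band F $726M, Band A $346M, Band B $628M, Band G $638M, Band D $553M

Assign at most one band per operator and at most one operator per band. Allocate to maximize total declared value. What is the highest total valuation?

Max total: $4527M

This is a one-to-one assignment (maximum-weight bipartite matching).
Optimal: NorthTel→Band F ($726M), Meridian→Band A ($973M), Pulse→Band B ($904M), TerraLink→Band G ($969M), OrbitCom→Band D ($955M) — total 726+973+904+969+955 = $4527M.
Swapping TerraLink↔NorthTel (TerraLink→Band F $414M, NorthTel→Band G $638M) loses 643.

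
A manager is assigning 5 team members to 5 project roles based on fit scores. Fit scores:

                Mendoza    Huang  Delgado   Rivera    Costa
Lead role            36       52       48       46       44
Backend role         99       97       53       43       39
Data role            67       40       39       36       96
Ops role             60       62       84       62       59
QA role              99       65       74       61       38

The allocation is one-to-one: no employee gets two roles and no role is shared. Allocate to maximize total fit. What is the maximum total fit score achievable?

Maximum total: 422 pts

Optimal: Mendoza→QA role (99 pts), Huang→Backend role (97 pts), Delgado→Ops role (84 pts), Rivera→Lead role (46 pts), Costa→Data role (96 pts) — total 99+97+84+46+96 = 422 pts.
Next-best assignment: Mendoza→QA role, Huang→Backend role, Delgado→Lead role, Rivera→Ops role, Costa→Data role = 402 pts.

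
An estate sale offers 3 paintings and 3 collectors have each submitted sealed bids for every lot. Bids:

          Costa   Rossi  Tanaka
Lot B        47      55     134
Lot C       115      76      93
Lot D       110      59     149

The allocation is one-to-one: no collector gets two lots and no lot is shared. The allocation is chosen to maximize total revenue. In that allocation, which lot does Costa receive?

Costa receives Lot D.

Optimal: Costa→Lot D ($110), Rossi→Lot C ($76), Tanaka→Lot B ($134) — total 110+76+134 = $320.
Column-greedy (each lot in turn goes to its best remaining collector) gives $308, worse by 12.
Every other assignment is strictly worse.
Costa's own top lot is Lot C ($115), but forcing Costa→Lot C and reassigning the rest optimally gives only $319 — worse by 1.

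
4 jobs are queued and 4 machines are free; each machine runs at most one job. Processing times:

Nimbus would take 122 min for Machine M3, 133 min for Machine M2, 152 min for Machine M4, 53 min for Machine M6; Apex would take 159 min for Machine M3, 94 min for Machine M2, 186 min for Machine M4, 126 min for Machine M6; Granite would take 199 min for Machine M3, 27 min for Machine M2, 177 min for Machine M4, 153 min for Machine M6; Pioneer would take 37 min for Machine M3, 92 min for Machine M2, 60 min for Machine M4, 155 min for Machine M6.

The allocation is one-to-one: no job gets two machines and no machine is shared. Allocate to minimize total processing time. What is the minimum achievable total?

Min total: 299 min

Optimal: Nimbus→Machine M6 (53 min), Apex→Machine M3 (159 min), Granite→Machine M2 (27 min), Pioneer→Machine M4 (60 min) — total 53+159+27+60 = 299 min.
Column-greedy (each machine in turn goes to its cheapest remaining job) gives 342 min, worse by 43.
Swapping Granite↔Pioneer (Granite→Machine M4 177 min, Pioneer→Machine M2 92 min) adds 182.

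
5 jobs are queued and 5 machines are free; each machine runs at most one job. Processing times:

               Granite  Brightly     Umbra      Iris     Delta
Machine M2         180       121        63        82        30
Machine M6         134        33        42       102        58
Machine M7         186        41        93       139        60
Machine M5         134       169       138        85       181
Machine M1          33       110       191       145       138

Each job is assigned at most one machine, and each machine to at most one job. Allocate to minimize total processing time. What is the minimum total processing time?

This is a one-to-one assignment (minimum-cost bipartite matching).
Optimal: Granite→Machine M1 (33 min), Brightly→Machine M7 (41 min), Umbra→Machine M6 (42 min), Iris→Machine M5 (85 min), Delta→Machine M2 (30 min) — total 33+41+42+85+30 = 231 min.
Min-entry greedy (repeatedly take the single cheapest remaining cell) gives 274 min, worse by 43.

Min total: 231 min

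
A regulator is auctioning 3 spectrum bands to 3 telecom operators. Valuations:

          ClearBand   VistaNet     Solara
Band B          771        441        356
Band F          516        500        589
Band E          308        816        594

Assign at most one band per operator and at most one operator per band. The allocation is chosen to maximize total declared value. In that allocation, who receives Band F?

This is a one-to-one assignment (maximum-weight bipartite matching).
Optimal: ClearBand→Band B ($771M), VistaNet→Band E ($816M), Solara→Band F ($589M) — total 771+816+589 = $2176M.
Next-best assignment: ClearBand→Band B, VistaNet→Band F, Solara→Band E = $1865M.
Swapping ClearBand↔VistaNet (ClearBand→Band E $308M, VistaNet→Band B $441M) loses 838.
Solara's own top band is Band E ($594M), but forcing Solara→Band E and reassigning the rest optimally gives only $1865M — worse by 311.

Solara receives Band F.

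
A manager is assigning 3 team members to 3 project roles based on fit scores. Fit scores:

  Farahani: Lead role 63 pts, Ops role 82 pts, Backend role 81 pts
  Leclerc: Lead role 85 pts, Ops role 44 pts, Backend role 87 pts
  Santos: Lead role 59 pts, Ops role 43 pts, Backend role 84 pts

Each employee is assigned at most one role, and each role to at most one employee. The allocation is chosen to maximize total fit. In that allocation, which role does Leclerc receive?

Optimal: Farahani→Ops role (82 pts), Leclerc→Lead role (85 pts), Santos→Backend role (84 pts) — total 82+85+84 = 251 pts.
Max-entry greedy (repeatedly take the single best remaining cell) gives 228 pts, worse by 23.
Next-best assignment: Farahani→Ops role, Leclerc→Backend role, Santos→Lead role = 228 pts.
No other one-to-one assignment exceeds 251 pts.
Leclerc's own top role is Backend role (87 pts), but forcing Leclerc→Backend role and reassigning the rest optimally gives only 228 pts — worse by 23.

Leclerc receives Lead role.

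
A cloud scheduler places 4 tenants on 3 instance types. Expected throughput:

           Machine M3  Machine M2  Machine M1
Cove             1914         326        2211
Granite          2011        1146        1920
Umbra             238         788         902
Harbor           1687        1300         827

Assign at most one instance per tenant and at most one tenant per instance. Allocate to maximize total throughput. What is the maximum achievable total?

Max total: 5522 ops/s

Treat this as an assignment problem: match each tenant to one instance.
Optimal: Granite→Machine M3 (2011 ops/s), Harbor→Machine M2 (1300 ops/s), Cove→Machine M1 (2211 ops/s) — total 2011+1300+2211 = 5522 ops/s.
Row-greedy (each tenant in turn takes its best remaining instance) gives 5010 ops/s, worse by 512.
Next-best assignment: Cove→Machine M3, Harbor→Machine M2, Granite→Machine M1 = 5134 ops/s.
Every other assignment is strictly worse.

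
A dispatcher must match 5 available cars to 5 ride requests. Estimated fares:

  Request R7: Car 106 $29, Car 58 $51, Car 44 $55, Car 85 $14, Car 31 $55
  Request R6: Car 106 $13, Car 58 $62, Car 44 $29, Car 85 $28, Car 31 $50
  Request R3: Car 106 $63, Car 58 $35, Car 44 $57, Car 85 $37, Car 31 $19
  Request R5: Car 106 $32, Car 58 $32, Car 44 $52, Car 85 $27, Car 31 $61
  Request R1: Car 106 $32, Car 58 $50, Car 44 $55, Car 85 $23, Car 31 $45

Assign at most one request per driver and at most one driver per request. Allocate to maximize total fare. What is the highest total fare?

Optimal: Car 106→Request R3 ($63), Car 58→Request R6 ($62), Car 44→Request R7 ($55), Car 85→Request R1 ($23), Car 31→Request R5 ($61) — total 63+62+55+23+61 = $264.
Row-greedy (each driver in turn takes its best remaining request) gives $252, worse by 12.

Max total: $264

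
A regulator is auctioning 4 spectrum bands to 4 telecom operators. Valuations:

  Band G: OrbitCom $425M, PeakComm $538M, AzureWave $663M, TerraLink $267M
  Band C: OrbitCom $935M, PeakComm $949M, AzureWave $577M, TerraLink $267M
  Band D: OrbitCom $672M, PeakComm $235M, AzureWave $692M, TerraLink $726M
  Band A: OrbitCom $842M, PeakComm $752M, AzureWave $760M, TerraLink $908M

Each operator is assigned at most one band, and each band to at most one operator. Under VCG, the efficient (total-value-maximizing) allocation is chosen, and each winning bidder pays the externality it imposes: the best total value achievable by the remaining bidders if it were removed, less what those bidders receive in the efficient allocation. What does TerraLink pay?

TerraLink pays $199M.

Efficient allocation: OrbitCom→Band D ($672M), PeakComm→Band C ($949M), AzureWave→Band G ($663M), TerraLink→Band A ($908M); total welfare W = $3192M.
TerraLink receives Band A at value $908M, so the others get W − 908 = $2284M.
Without TerraLink: best allocation of the remaining 3 bidders over all 4 bands is OrbitCom→Band A ($842M), PeakComm→Band C ($949M), AzureWave→Band D ($692M), total $2483M.
VCG payment = (others' best without TerraLink) − (others' welfare with TerraLink) = 2483 − 2284 = $199M.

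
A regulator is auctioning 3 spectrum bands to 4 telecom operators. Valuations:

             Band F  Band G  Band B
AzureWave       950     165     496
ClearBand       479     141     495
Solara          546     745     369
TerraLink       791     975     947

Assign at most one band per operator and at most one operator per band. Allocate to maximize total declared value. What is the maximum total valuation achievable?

Optimal: AzureWave→Band F ($950M), Solara→Band G ($745M), TerraLink→Band B ($947M) — total 950+745+947 = $2642M.
Column-greedy (each band in turn goes to its best remaining operator) gives $2420M, worse by 222.
Next-best assignment: AzureWave→Band F, TerraLink→Band G, ClearBand→Band B = $2420M.

Maximum total: $2642M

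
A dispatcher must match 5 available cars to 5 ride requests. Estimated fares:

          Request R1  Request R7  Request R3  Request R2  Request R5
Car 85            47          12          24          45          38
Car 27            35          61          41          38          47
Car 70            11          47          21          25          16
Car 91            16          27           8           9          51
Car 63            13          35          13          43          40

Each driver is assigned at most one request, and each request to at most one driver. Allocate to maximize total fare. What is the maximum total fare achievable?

Treat this as an assignment problem: match each driver to one request.
Optimal: Car 85→Request R1 ($47), Car 27→Request R3 ($41), Car 70→Request R7 ($47), Car 91→Request R5 ($51), Car 63→Request R2 ($43) — total 47+41+47+51+43 = $229.
Max-entry greedy (repeatedly take the single best remaining cell) gives $223, worse by 6.

Maximum total: $229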